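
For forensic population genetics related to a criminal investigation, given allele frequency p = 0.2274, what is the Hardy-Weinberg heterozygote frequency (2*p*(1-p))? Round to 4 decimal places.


Hardy-Weinberg heterozygote frequency:
q = 1 - p = 1 - 0.2274 = 0.7726
2pq = 2 * 0.2274 * 0.7726 = 0.3514

0.3514


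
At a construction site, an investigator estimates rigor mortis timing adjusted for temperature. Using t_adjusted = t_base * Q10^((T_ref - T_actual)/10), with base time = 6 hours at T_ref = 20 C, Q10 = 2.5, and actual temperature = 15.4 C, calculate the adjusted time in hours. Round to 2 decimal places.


Rigor mortis time adjustment:
Exponent = (T_ref - T_actual) / 10 = (20 - 15.4) / 10 = 0.46
Q10 factor = 2.5^0.46 = 1.52424
t_adjusted = 6 * 1.52424 = 9.15 hours

9.15


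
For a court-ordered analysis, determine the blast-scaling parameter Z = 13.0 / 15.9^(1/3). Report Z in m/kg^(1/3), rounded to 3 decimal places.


Scaled distance calculation:
W^(1/3) = 15.9^(1/3) = 2.514581
Z = R / W^(1/3) = 13.0 / 2.514581
Z = 5.170 m/kg^(1/3)

5.170


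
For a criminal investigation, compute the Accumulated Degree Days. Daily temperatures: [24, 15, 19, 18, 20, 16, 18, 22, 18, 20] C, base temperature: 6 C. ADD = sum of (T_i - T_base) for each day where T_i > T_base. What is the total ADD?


Computing ADD day by day:
Day 1: max(0, 24 - 6) = 18
Day 2: max(0, 15 - 6) = 9
Day 3: max(0, 19 - 6) = 13
Day 4: max(0, 18 - 6) = 12
Day 5: max(0, 20 - 6) = 14
Day 6: max(0, 16 - 6) = 10
Day 7: max(0, 18 - 6) = 12
Day 8: max(0, 22 - 6) = 16
Day 9: max(0, 18 - 6) = 12
Day 10: max(0, 20 - 6) = 14
Total ADD = 130

130


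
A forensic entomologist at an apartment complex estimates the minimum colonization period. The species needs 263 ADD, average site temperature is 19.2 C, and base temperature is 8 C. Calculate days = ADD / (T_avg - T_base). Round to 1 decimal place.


Insect development time:
Effective temperature = avg_temp - T_base = 19.2 - 8 = 11.2 C
Days = ADD / effective_temp = 263 / 11.2 = 23.5 days

23.5


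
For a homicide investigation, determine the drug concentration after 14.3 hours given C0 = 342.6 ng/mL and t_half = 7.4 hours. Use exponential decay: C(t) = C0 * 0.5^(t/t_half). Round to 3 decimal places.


Drug concentration decay:
Number of half-lives = t / t_half = 14.3 / 7.4 = 1.932432
Decay factor = 0.5^1.932432 = 0.26198716
C(t) = 342.6 * 0.26198716 = 89.757 ng/mL

89.757


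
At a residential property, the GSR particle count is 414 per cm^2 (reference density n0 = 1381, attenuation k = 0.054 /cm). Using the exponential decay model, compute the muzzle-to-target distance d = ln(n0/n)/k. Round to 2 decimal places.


GSR distance calculation:
n0/n = 1381 / 414 = 3.335749
ln(n0/n) = 1.204697
d = 1.204697 / 0.054 = 22.31 cm

22.31


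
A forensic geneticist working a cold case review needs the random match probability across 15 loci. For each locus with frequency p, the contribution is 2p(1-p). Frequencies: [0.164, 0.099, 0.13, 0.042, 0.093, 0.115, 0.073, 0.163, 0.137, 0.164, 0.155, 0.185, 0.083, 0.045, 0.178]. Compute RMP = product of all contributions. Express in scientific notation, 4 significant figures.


Computing RMP for 15 loci:
Locus 1: 2 * 0.164 * 0.836 = 0.274208
Locus 2: 2 * 0.099 * 0.901 = 0.178398
Locus 3: 2 * 0.13 * 0.87 = 0.2262
Locus 4: 2 * 0.042 * 0.958 = 0.080472
Locus 5: 2 * 0.093 * 0.907 = 0.168702
Locus 6: 2 * 0.115 * 0.885 = 0.20355
Locus 7: 2 * 0.073 * 0.927 = 0.135342
Locus 8: 2 * 0.163 * 0.837 = 0.272862
Locus 9: 2 * 0.137 * 0.863 = 0.236462
Locus 10: 2 * 0.164 * 0.836 = 0.274208
Locus 11: 2 * 0.155 * 0.845 = 0.26195
Locus 12: 2 * 0.185 * 0.815 = 0.30155
Locus 13: 2 * 0.083 * 0.917 = 0.152222
Locus 14: 2 * 0.045 * 0.955 = 0.08595
Locus 15: 2 * 0.178 * 0.822 = 0.292632
RMP = 2.214e-11

2.214e-11


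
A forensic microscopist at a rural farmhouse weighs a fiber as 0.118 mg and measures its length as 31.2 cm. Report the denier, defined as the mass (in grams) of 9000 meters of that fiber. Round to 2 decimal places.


Denier calculation:
Mass in grams = 0.118 mg / 1000 = 0.000118 g
Length in meters = 31.2 cm / 100 = 0.312 m
Linear density = mass / length = 0.000118 / 0.312 = 0.00037821 g/m
Denier = (g/m) * 9000 = 0.00037821 * 9000 = 3.40

3.40


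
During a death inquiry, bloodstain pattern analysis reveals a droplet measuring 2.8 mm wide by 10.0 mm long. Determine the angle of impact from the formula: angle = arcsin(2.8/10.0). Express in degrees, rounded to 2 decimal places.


Blood spatter impact angle calculation:
width / length = 2.8 / 10.0 = 0.28
angle = arcsin(0.28)
angle = 16.26 degrees

16.26


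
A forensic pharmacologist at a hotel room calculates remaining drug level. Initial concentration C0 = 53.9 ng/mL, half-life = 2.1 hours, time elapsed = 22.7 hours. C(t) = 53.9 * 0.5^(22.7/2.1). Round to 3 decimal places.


Drug concentration decay:
Number of half-lives = t / t_half = 22.7 / 2.1 = 10.809524
Decay factor = 0.5^10.809524 = 0.0005572
C(t) = 53.9 * 0.0005572 = 0.030 ng/mL

0.030


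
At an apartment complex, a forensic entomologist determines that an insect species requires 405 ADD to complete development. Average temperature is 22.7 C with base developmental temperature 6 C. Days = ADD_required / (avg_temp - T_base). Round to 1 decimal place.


Insect development time:
Effective temperature = avg_temp - T_base = 22.7 - 6 = 16.7 C
Days = ADD / effective_temp = 405 / 16.7 = 24.3 days

24.3


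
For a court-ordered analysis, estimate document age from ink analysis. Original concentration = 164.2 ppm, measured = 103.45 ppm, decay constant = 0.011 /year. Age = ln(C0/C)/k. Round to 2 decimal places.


Document age estimation:
C0/C = 164.2 / 103.45 = 1.58724
ln(C0/C) = 0.461997
t = 0.461997 / 0.011 = 42.00 years

42.00


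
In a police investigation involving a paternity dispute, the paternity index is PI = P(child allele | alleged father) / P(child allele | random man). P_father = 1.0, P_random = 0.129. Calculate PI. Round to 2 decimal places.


Paternity Index calculation:
PI = P(allele|father) / P(allele|random)
PI = 1.0 / 0.129
PI = 7.75

7.75


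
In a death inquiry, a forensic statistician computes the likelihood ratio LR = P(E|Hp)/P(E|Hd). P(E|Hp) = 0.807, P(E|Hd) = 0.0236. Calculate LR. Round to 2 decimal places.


Likelihood ratio calculation:
LR = P(E|Hp) / P(E|Hd)
LR = 0.807 / 0.0236
LR = 34.19

34.19


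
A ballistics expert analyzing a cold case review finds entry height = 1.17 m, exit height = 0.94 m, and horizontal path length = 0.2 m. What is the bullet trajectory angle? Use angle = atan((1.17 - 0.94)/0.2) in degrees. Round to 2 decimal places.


Bullet trajectory angle:
Height difference = 1.17 - 0.94 = 0.23 m
angle = atan(0.23 / 0.2)
angle = atan(1.15)
angle = 48.99 degrees

48.99


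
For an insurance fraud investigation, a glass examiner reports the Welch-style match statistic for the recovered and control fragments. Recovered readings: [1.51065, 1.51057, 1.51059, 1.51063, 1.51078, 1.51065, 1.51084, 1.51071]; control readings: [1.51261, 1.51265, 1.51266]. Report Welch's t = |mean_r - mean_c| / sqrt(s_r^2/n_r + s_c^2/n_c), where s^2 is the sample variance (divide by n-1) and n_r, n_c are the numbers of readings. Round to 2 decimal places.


Welch's t-criterion for glass RI comparison:
Recovered mean = sum / n_r = 12.08542 / 8 = 1.5106775
Control mean = sum / n_c = 4.53792 / 3 = 1.51264
Recovered sample variance s_r^2 = 8.70714e-09
Control sample variance s_c^2 = 7e-10
Welch SE (unpooled) = sqrt(s_r^2/n_r + s_c^2/n_c) = sqrt(1.08839e-09 + 2.33333e-10) = sqrt(1.32172e-09) = 3.63555e-05
|mean_r - mean_c| = 0.0019625
t = 0.0019625 / 3.63555e-05 = 53.98

53.98


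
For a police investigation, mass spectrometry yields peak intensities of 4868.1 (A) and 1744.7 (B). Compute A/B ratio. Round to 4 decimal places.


Spectral peak ratio:
Peak A = 4868.1 counts
Peak B = 1744.7 counts
Ratio = 4868.1 / 1744.7 = 2.7902

2.7902


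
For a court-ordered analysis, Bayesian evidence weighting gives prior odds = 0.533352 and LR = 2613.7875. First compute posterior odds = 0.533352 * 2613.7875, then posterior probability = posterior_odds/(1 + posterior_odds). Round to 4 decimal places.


Bayesian evidence evaluation:
Posterior odds = prior_odds * LR = 0.533352 * 2613.7875 = 1394.069
Posterior probability = posterior_odds / (1 + posterior_odds)
= 1394.069 / (1 + 1394.069)
= 1394.069 / 1395.069
= 0.9993

0.9993


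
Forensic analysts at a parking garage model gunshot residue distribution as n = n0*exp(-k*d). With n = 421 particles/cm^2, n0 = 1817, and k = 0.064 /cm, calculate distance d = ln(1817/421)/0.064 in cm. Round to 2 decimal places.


GSR distance calculation:
n0/n = 1817 / 421 = 4.315914
ln(n0/n) = 1.462309
d = 1.462309 / 0.064 = 22.85 cm

22.85


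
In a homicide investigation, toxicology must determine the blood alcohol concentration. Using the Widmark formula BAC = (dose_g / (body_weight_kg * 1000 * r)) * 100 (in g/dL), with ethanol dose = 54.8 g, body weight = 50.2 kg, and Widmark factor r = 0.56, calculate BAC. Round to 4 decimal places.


Applying the Widmark formula:
BAC = (dose_g / (body_wt * 1000 * r)) * 100
Denominator = 50.2 * 1000 * 0.56 = 28112
BAC = (54.8 / 28112) * 100
BAC = 0.1949 g/dL

0.1949


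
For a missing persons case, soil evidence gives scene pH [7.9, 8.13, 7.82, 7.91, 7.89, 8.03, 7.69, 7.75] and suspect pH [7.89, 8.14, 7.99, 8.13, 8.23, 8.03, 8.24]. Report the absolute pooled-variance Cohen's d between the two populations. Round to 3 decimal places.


Pooled-variance Cohen's d for soil pH comparison:
Scene mean = 63.12 / 8 = 7.89
Suspect mean = 56.65 / 7 = 8.092857
Scene sample variance s_s^2 = 0.020314
Suspect sample variance s_c^2 = 0.016624
Pooled variance = ((n_s-1)*s_s^2 + (n_c-1)*s_c^2) / (n_s + n_c - 2) = 0.018611
Pooled SD = sqrt(0.018611) = 0.136422
Mean difference = -0.202857
|d| = |-0.202857| / 0.136422 = 1.487

1.487


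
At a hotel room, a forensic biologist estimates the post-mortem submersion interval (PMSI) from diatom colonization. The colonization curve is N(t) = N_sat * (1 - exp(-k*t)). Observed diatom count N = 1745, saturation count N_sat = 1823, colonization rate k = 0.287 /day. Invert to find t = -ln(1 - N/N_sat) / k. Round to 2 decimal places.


PMSI from diatom colonization curve:
N / N_sat = 1745 / 1823 = 0.957213
1 - N/N_sat = 0.042787
ln(1 - N/N_sat) = -3.151521
t = -ln(1 - N/N_sat) / k = -(-3.151521) / 0.287 = 10.98 days

10.98


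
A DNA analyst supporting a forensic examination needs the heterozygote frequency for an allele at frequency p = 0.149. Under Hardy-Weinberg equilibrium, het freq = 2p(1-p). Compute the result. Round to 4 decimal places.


Hardy-Weinberg heterozygote frequency:
q = 1 - p = 1 - 0.149 = 0.851
2pq = 2 * 0.149 * 0.851 = 0.2536

0.2536


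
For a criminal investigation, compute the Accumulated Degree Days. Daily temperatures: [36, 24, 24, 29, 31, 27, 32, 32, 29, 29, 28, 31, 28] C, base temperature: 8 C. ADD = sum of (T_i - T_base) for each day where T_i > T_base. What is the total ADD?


Computing ADD day by day:
Day 1: max(0, 36 - 8) = 28
Day 2: max(0, 24 - 8) = 16
Day 3: max(0, 24 - 8) = 16
Day 4: max(0, 29 - 8) = 21
Day 5: max(0, 31 - 8) = 23
Day 6: max(0, 27 - 8) = 19
Day 7: max(0, 32 - 8) = 24
Day 8: max(0, 32 - 8) = 24
Day 9: max(0, 29 - 8) = 21
Day 10: max(0, 29 - 8) = 21
Day 11: max(0, 28 - 8) = 20
Day 12: max(0, 31 - 8) = 23
Day 13: max(0, 28 - 8) = 20
Total ADD = 276

276


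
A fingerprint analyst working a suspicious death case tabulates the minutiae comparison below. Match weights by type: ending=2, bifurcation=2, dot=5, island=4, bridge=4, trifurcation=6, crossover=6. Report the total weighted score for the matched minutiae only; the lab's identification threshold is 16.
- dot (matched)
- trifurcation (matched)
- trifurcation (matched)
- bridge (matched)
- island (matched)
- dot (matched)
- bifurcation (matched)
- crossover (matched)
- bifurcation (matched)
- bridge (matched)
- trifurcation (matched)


Weighted minutiae match score:
  dot: matched, +5 (running total 5)
  trifurcation: matched, +6 (running total 11)
  trifurcation: matched, +6 (running total 17)
  bridge: matched, +4 (running total 21)
  island: matched, +4 (running total 25)
  dot: matched, +5 (running total 30)
  bifurcation: matched, +2 (running total 32)
  crossover: matched, +6 (running total 38)
  bifurcation: matched, +2 (running total 40)
  bridge: matched, +4 (running total 44)
  trifurcation: matched, +6 (running total 50)
Total score = 50
Threshold = 16; verdict = identification

50


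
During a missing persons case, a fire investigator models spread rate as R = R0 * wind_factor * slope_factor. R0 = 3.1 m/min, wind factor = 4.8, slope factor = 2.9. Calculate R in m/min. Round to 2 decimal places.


Fire spread rate calculation:
R = R0 * wind_factor * slope_factor
= 3.1 * 4.8 * 2.9
= 14.88 * 2.9
= 43.15 m/min

43.15


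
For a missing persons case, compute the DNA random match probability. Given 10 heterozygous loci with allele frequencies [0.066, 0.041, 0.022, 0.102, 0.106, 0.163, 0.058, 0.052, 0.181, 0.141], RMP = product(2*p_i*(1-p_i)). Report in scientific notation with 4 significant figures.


Computing RMP for 10 loci:
Locus 1: 2 * 0.066 * 0.934 = 0.123288
Locus 2: 2 * 0.041 * 0.959 = 0.078638
Locus 3: 2 * 0.022 * 0.978 = 0.043032
Locus 4: 2 * 0.102 * 0.898 = 0.183192
Locus 5: 2 * 0.106 * 0.894 = 0.189528
Locus 6: 2 * 0.163 * 0.837 = 0.272862
Locus 7: 2 * 0.058 * 0.942 = 0.109272
Locus 8: 2 * 0.052 * 0.948 = 0.098592
Locus 9: 2 * 0.181 * 0.819 = 0.296478
Locus 10: 2 * 0.141 * 0.859 = 0.242238
RMP = 3.058e-09

3.058e-09


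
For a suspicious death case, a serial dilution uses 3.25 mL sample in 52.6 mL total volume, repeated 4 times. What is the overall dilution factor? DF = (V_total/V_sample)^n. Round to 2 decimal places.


Dilution factor calculation:
Single dilution = V_total / V_sample = 52.6 / 3.25 ≈ 16.184615
Number of dilutions = 4
Total DF = (52.6 / 3.25)^4 (full precision, rounded at the end) = 68613.49

68613.49


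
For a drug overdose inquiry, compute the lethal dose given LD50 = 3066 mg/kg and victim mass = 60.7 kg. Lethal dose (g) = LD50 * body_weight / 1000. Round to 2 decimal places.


Lethal dose calculation:
Lethal dose = LD50 * body_weight / 1000
= 3066 * 60.7 / 1000
= 186106.2 / 1000
= 186.11 g

186.11


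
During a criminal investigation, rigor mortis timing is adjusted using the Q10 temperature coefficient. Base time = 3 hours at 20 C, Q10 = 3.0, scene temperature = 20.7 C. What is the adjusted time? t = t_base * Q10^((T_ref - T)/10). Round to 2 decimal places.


Rigor mortis time adjustment:
Exponent = (T_ref - T_actual) / 10 = (20 - 20.7) / 10 = -0.07
Q10 factor = 3.0^-0.07 = 0.92598
t_adjusted = 3 * 0.92598 = 2.78 hours

2.78


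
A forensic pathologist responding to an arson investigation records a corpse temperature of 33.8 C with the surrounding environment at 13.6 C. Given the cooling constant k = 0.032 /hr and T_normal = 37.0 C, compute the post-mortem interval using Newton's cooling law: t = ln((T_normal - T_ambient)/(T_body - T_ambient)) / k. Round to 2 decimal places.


Using Newton's law of cooling:
t = ln((T_normal - T_ambient) / (T_body - T_ambient)) / k
T_normal - T_ambient = 23.4
T_body - T_ambient = 20.2
Ratio = 1.158416
ln(ratio) = 0.147054
t = 0.147054 / 0.032 = 4.60 hours

4.60


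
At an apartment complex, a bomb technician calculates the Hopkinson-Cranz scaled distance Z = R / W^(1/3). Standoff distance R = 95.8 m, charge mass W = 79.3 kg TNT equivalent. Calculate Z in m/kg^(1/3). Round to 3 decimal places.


Scaled distance calculation:
W^(1/3) = 79.3^(1/3) = 4.296265
Z = R / W^(1/3) = 95.8 / 4.296265
Z = 22.298 m/kg^(1/3)

22.298


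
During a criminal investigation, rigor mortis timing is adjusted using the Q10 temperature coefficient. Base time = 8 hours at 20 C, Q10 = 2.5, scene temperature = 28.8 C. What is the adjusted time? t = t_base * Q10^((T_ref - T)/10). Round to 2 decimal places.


Rigor mortis time adjustment:
Exponent = (T_ref - T_actual) / 10 = (20 - 28.8) / 10 = -0.88
Q10 factor = 2.5^-0.88 = 0.44649
t_adjusted = 8 * 0.44649 = 3.57 hours

3.57


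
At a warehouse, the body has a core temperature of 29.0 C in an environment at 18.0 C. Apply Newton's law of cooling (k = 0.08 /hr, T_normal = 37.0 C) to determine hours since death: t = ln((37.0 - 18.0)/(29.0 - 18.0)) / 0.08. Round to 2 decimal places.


Using Newton's law of cooling:
t = ln((T_normal - T_ambient) / (T_body - T_ambient)) / k
T_normal - T_ambient = 19.0
T_body - T_ambient = 11.0
Ratio = 1.727273
ln(ratio) = 0.546544
t = 0.546544 / 0.08 = 6.83 hours

6.83


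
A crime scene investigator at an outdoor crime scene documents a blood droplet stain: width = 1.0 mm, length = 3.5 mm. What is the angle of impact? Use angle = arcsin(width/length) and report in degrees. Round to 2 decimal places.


Blood spatter impact angle calculation:
width / length = 1.0 / 3.5 = 0.285714
angle = arcsin(0.285714)
angle = 16.60 degrees

16.60


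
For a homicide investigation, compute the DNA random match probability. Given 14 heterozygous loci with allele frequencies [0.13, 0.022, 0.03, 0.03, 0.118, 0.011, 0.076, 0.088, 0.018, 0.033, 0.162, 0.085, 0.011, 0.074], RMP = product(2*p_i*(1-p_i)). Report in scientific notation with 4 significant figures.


Computing RMP for 14 loci:
Locus 1: 2 * 0.13 * 0.87 = 0.2262
Locus 2: 2 * 0.022 * 0.978 = 0.043032
Locus 3: 2 * 0.03 * 0.97 = 0.0582
Locus 4: 2 * 0.03 * 0.97 = 0.0582
Locus 5: 2 * 0.118 * 0.882 = 0.208152
Locus 6: 2 * 0.011 * 0.989 = 0.021758
Locus 7: 2 * 0.076 * 0.924 = 0.140448
Locus 8: 2 * 0.088 * 0.912 = 0.160512
Locus 9: 2 * 0.018 * 0.982 = 0.035352
Locus 10: 2 * 0.033 * 0.967 = 0.063822
Locus 11: 2 * 0.162 * 0.838 = 0.271512
Locus 12: 2 * 0.085 * 0.915 = 0.15555
Locus 13: 2 * 0.011 * 0.989 = 0.021758
Locus 14: 2 * 0.074 * 0.926 = 0.137048
RMP = 9.565e-16

9.565e-16


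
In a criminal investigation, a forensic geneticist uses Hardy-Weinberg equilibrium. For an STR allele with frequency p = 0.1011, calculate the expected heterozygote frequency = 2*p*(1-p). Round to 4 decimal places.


Hardy-Weinberg heterozygote frequency:
q = 1 - p = 1 - 0.1011 = 0.8989
2pq = 2 * 0.1011 * 0.8989 = 0.1818

0.1818


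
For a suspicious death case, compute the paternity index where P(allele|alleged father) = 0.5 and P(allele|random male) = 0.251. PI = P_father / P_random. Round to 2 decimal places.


Paternity Index calculation:
PI = P(allele|father) / P(allele|random)
PI = 0.5 / 0.251
PI = 1.99

1.99


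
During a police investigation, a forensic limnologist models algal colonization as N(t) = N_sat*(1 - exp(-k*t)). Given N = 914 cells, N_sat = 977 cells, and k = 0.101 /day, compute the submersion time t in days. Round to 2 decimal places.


PMSI from diatom colonization curve:
N / N_sat = 914 / 977 = 0.935517
1 - N/N_sat = 0.064483
ln(1 - N/N_sat) = -2.741354
t = -ln(1 - N/N_sat) / k = -(-2.741354) / 0.101 = 27.14 days

27.14


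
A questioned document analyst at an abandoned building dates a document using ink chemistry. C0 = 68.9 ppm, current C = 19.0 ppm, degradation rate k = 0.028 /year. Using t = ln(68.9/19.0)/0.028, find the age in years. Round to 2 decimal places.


Document age estimation:
C0/C = 68.9 / 19.0 = 3.626316
ln(C0/C) = 1.288217
t = 1.288217 / 0.028 = 46.01 years

46.01


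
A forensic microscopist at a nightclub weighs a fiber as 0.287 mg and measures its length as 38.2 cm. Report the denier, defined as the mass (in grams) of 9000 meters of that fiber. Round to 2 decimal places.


Denier calculation:
Mass in grams = 0.287 mg / 1000 = 0.000287 g
Length in meters = 38.2 cm / 100 = 0.382 m
Linear density = mass / length = 0.000287 / 0.382 = 0.00075131 g/m
Denier = (g/m) * 9000 = 0.00075131 * 9000 = 6.76

6.76


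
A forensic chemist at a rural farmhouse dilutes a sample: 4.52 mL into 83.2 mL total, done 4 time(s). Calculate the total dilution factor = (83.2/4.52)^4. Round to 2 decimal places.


Dilution factor calculation:
Single dilution = V_total / V_sample = 83.2 / 4.52 ≈ 18.40708
Number of dilutions = 4
Total DF = (83.2 / 4.52)^4 (full precision, rounded at the end) = 114799.39

114799.39


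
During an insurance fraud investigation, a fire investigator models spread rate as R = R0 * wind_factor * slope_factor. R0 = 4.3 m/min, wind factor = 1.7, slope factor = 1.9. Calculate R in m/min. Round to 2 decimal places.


Fire spread rate calculation:
R = R0 * wind_factor * slope_factor
= 4.3 * 1.7 * 1.9
= 7.31 * 1.9
= 13.89 m/min

13.89


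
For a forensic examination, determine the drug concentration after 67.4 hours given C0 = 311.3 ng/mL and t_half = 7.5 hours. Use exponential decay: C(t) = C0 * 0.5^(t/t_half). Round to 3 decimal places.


Drug concentration decay:
Number of half-lives = t / t_half = 67.4 / 7.5 = 8.986667
Decay factor = 0.5^8.986667 = 0.00197126
C(t) = 311.3 * 0.00197126 = 0.614 ng/mL

0.614


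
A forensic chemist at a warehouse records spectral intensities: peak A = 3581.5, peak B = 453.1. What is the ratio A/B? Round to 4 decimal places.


Spectral peak ratio:
Peak A = 3581.5 counts
Peak B = 453.1 counts
Ratio = 3581.5 / 453.1 = 7.9044

7.9044


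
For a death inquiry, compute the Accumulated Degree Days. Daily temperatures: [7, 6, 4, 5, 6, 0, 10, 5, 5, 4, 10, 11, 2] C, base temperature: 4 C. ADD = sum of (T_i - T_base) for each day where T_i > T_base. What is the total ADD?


Computing ADD day by day:
Day 1: max(0, 7 - 4) = 3
Day 2: max(0, 6 - 4) = 2
Day 3: max(0, 4 - 4) = 0
Day 4: max(0, 5 - 4) = 1
Day 5: max(0, 6 - 4) = 2
Day 6: max(0, 0 - 4) = 0
Day 7: max(0, 10 - 4) = 6
Day 8: max(0, 5 - 4) = 1
Day 9: max(0, 5 - 4) = 1
Day 10: max(0, 4 - 4) = 0
Day 11: max(0, 10 - 4) = 6
Day 12: max(0, 11 - 4) = 7
Day 13: max(0, 2 - 4) = 0
Total ADD = 29

29


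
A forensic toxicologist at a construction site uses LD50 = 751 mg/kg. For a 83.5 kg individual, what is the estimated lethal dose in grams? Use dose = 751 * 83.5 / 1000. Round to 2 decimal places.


Lethal dose calculation:
Lethal dose = LD50 * body_weight / 1000
= 751 * 83.5 / 1000
= 62708.5 / 1000
= 62.71 g

62.71


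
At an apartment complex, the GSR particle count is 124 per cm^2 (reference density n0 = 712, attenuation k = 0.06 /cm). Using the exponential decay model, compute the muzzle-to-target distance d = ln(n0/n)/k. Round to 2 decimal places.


GSR distance calculation:
n0/n = 712 / 124 = 5.741935
ln(n0/n) = 1.747796
d = 1.747796 / 0.06 = 29.13 cm

29.13


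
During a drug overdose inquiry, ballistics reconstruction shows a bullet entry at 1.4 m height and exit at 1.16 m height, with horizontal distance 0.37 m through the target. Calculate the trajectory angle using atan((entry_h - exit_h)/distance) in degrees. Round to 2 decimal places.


Bullet trajectory angle:
Height difference = 1.4 - 1.16 = 0.24 m
angle = atan(0.24 / 0.37)
angle = atan(0.648649)
angle = 32.97 degrees

32.97


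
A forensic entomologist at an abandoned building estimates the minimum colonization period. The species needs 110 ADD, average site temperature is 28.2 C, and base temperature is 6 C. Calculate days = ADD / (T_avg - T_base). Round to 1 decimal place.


Insect development time:
Effective temperature = avg_temp - T_base = 28.2 - 6 = 22.2 C
Days = ADD / effective_temp = 110 / 22.2 = 5.0 days

5.0


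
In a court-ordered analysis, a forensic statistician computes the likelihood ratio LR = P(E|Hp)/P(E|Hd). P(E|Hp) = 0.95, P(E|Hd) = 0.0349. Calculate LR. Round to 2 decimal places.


Likelihood ratio calculation:
LR = P(E|Hp) / P(E|Hd)
LR = 0.95 / 0.0349
LR = 27.22

27.22


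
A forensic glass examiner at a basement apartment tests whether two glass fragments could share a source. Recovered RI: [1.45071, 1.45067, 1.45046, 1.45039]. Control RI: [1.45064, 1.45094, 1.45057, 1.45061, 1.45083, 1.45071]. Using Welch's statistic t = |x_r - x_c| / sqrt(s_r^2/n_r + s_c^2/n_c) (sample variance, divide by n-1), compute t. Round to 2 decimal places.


Welch's t-criterion for glass RI comparison:
Recovered mean = sum / n_r = 5.80223 / 4 = 1.4505575
Control mean = sum / n_c = 8.7043 / 6 = 1.4507167
Recovered sample variance s_r^2 = 2.44917e-08
Control sample variance s_c^2 = 2.03067e-08
Welch SE (unpooled) = sqrt(s_r^2/n_r + s_c^2/n_c) = sqrt(6.12292e-09 + 3.38444e-09) = sqrt(9.50736e-09) = 9.75057e-05
|mean_r - mean_c| = 0.000159167
t = 0.000159167 / 9.75057e-05 = 1.63

1.63


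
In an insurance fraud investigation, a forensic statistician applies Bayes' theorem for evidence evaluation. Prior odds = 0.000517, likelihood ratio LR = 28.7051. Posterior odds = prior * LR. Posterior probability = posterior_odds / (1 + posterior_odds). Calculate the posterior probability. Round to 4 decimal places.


Bayesian evidence evaluation:
Posterior odds = prior_odds * LR = 0.000517 * 28.7051 = 0.01484054
Posterior probability = posterior_odds / (1 + posterior_odds)
= 0.01484054 / (1 + 0.01484054)
= 0.01484054 / 1.01484054
= 0.0146

0.0146


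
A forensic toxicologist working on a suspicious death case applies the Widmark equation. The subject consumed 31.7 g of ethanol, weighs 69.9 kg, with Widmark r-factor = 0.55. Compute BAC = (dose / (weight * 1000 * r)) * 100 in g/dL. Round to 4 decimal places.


Applying the Widmark formula:
BAC = (dose_g / (body_wt * 1000 * r)) * 100
Denominator = 69.9 * 1000 * 0.55 = 38445
BAC = (31.7 / 38445) * 100
BAC = 0.0825 g/dL

0.0825


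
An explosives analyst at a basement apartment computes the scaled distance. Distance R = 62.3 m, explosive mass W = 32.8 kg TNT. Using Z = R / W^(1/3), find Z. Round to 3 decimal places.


Scaled distance calculation:
W^(1/3) = 32.8^(1/3) = 3.201041
Z = R / W^(1/3) = 62.3 / 3.201041
Z = 19.462 m/kg^(1/3)

19.462


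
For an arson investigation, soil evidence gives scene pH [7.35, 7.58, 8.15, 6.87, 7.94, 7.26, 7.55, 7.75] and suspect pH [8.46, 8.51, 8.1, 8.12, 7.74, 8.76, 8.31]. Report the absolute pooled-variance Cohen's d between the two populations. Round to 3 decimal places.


Pooled-variance Cohen's d for soil pH comparison:
Scene mean = 60.45 / 8 = 7.55625
Suspect mean = 58 / 7 = 8.285714
Scene sample variance s_s^2 = 0.162741
Suspect sample variance s_c^2 = 0.110995
Pooled variance = ((n_s-1)*s_s^2 + (n_c-1)*s_c^2) / (n_s + n_c - 2) = 0.138858
Pooled SD = sqrt(0.138858) = 0.372637
Mean difference = -0.729464
|d| = |-0.729464| / 0.372637 = 1.958

1.958


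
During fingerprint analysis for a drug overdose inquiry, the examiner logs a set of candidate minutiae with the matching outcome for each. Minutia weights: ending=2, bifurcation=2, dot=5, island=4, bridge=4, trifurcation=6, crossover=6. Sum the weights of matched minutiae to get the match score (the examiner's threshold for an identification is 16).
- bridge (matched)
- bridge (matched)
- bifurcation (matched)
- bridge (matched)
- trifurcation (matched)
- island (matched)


Weighted minutiae match score:
  bridge: matched, +4 (running total 4)
  bridge: matched, +4 (running total 8)
  bifurcation: matched, +2 (running total 10)
  bridge: matched, +4 (running total 14)
  trifurcation: matched, +6 (running total 20)
  island: matched, +4 (running total 24)
Total score = 24
Threshold = 16; verdict = identification

24


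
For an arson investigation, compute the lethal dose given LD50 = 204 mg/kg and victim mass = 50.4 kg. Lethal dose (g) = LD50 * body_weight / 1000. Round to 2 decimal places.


Lethal dose calculation:
Lethal dose = LD50 * body_weight / 1000
= 204 * 50.4 / 1000
= 10281.6 / 1000
= 10.28 g

10.28


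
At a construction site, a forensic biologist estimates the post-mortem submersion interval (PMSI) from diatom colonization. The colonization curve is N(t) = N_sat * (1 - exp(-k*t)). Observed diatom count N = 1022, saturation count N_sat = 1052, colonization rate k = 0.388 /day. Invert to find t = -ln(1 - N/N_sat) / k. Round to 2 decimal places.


PMSI from diatom colonization curve:
N / N_sat = 1022 / 1052 = 0.971483
1 - N/N_sat = 0.028517
ln(1 - N/N_sat) = -3.557255
t = -ln(1 - N/N_sat) / k = -(-3.557255) / 0.388 = 9.17 days

9.17


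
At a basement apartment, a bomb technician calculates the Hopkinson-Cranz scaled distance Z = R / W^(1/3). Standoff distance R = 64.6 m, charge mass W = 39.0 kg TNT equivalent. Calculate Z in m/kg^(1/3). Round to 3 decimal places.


Scaled distance calculation:
W^(1/3) = 39.0^(1/3) = 3.391211
Z = R / W^(1/3) = 64.6 / 3.391211
Z = 19.049 m/kg^(1/3)

19.049


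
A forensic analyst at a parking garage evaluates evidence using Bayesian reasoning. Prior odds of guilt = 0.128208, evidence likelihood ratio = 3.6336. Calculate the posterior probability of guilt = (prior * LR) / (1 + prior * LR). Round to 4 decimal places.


Bayesian evidence evaluation:
Posterior odds = prior_odds * LR = 0.128208 * 3.6336 = 0.4658566
Posterior probability = posterior_odds / (1 + posterior_odds)
= 0.4658566 / (1 + 0.4658566)
= 0.4658566 / 1.4658566
= 0.3178

0.3178


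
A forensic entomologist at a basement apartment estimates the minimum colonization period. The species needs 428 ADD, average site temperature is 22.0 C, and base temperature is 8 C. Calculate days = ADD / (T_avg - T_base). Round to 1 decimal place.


Insect development time:
Effective temperature = avg_temp - T_base = 22.0 - 8 = 14.0 C
Days = ADD / effective_temp = 428 / 14.0 = 30.6 days

30.6


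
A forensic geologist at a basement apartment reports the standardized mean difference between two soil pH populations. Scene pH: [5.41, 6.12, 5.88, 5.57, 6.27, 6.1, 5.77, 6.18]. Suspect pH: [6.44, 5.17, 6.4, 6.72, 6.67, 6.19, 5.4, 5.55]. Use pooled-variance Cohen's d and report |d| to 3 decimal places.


Pooled-variance Cohen's d for soil pH comparison:
Scene mean = 47.3 / 8 = 5.9125
Suspect mean = 48.54 / 8 = 6.0675
Scene sample variance s_s^2 = 0.095536
Suspect sample variance s_c^2 = 0.367421
Pooled variance = ((n_s-1)*s_s^2 + (n_c-1)*s_c^2) / (n_s + n_c - 2) = 0.231479
Pooled SD = sqrt(0.231479) = 0.481123
Mean difference = -0.155
|d| = |-0.155| / 0.481123 = 0.322

0.322


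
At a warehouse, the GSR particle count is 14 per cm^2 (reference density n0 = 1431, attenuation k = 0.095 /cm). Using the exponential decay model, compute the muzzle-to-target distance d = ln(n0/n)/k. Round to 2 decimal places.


GSR distance calculation:
n0/n = 1431 / 14 = 102.214286
ln(n0/n) = 4.627071
d = 4.627071 / 0.095 = 48.71 cm

48.71


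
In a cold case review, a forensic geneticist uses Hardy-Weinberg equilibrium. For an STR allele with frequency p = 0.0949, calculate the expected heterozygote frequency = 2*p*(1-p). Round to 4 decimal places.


Hardy-Weinberg heterozygote frequency:
q = 1 - p = 1 - 0.0949 = 0.9051
2pq = 2 * 0.0949 * 0.9051 = 0.1718

0.1718


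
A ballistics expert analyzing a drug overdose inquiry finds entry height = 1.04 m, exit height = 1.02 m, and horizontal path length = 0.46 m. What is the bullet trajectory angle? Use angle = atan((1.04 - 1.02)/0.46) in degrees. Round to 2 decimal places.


Bullet trajectory angle:
Height difference = 1.04 - 1.02 = 0.02 m
angle = atan(0.02 / 0.46)
angle = atan(0.043478)
angle = 2.49 degrees

2.49


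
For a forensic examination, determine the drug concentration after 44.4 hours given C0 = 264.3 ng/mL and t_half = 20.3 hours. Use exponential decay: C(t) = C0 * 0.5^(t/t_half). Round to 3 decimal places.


Drug concentration decay:
Number of half-lives = t / t_half = 44.4 / 20.3 = 2.187192
Decay factor = 0.5^2.187192 = 0.21957839
C(t) = 264.3 * 0.21957839 = 58.035 ng/mL

58.035


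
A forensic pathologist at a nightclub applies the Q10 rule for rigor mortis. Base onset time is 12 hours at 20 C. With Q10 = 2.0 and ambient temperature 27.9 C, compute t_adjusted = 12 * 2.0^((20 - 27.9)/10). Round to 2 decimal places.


Rigor mortis time adjustment:
Exponent = (T_ref - T_actual) / 10 = (20 - 27.9) / 10 = -0.79
Q10 factor = 2.0^-0.79 = 0.57834
t_adjusted = 12 * 0.57834 = 6.94 hours

6.94


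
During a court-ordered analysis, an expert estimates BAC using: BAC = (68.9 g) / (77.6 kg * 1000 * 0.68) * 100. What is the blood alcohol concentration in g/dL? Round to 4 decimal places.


Applying the Widmark formula:
BAC = (dose_g / (body_wt * 1000 * r)) * 100
Denominator = 77.6 * 1000 * 0.68 = 52768
BAC = (68.9 / 52768) * 100
BAC = 0.1306 g/dL

0.1306


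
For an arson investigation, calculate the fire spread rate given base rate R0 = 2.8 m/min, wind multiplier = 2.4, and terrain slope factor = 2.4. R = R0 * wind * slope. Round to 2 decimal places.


Fire spread rate calculation:
R = R0 * wind_factor * slope_factor
= 2.8 * 2.4 * 2.4
= 6.72 * 2.4
= 16.13 m/min

16.13


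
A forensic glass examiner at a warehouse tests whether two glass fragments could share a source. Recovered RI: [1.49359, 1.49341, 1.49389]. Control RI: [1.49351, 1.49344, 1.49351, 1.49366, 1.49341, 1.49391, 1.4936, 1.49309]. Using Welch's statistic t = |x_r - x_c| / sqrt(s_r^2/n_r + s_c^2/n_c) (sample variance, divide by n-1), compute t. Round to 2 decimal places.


Welch's t-criterion for glass RI comparison:
Recovered mean = sum / n_r = 4.48089 / 3 = 1.49363
Control mean = sum / n_c = 11.94813 / 8 = 1.4935162
Recovered sample variance s_r^2 = 5.88e-08
Control sample variance s_c^2 = 5.45125e-08
Welch SE (unpooled) = sqrt(s_r^2/n_r + s_c^2/n_c) = sqrt(1.96e-08 + 6.81406e-09) = sqrt(2.64141e-08) = 0.000162524
|mean_r - mean_c| = 0.00011375
t = 0.00011375 / 0.000162524 = 0.70

0.70


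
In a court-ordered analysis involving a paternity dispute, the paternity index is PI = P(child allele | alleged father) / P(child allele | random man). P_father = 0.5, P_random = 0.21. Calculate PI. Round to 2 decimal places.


Paternity Index calculation:
PI = P(allele|father) / P(allele|random)
PI = 0.5 / 0.21
PI = 2.38

2.38


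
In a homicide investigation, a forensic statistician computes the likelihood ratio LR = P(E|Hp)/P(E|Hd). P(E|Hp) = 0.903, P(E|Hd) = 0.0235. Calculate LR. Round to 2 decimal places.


Likelihood ratio calculation:
LR = P(E|Hp) / P(E|Hd)
LR = 0.903 / 0.0235
LR = 38.43

38.43


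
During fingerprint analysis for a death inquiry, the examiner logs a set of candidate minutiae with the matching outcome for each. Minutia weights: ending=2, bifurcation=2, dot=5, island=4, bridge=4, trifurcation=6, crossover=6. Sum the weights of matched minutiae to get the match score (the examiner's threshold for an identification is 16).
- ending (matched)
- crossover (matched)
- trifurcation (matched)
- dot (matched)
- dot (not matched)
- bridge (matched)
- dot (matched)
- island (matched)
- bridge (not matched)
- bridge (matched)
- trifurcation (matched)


Weighted minutiae match score:
  ending: matched, +2 (running total 2)
  crossover: matched, +6 (running total 8)
  trifurcation: matched, +6 (running total 14)
  dot: matched, +5 (running total 19)
  dot: not matched, +0
  bridge: matched, +4 (running total 23)
  dot: matched, +5 (running total 28)
  island: matched, +4 (running total 32)
  bridge: not matched, +0
  bridge: matched, +4 (running total 36)
  trifurcation: matched, +6 (running total 42)
Total score = 42
Threshold = 16; verdict = identification

42


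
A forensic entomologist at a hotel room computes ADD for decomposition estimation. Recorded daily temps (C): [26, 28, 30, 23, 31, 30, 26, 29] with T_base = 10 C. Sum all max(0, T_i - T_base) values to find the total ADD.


Computing ADD day by day:
Day 1: max(0, 26 - 10) = 16
Day 2: max(0, 28 - 10) = 18
Day 3: max(0, 30 - 10) = 20
Day 4: max(0, 23 - 10) = 13
Day 5: max(0, 31 - 10) = 21
Day 6: max(0, 30 - 10) = 20
Day 7: max(0, 26 - 10) = 16
Day 8: max(0, 29 - 10) = 19
Total ADD = 143

143


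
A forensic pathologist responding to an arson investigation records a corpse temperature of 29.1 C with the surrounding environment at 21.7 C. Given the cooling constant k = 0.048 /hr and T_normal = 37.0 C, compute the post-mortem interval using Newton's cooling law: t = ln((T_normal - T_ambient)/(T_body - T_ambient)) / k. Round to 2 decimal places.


Using Newton's law of cooling:
t = ln((T_normal - T_ambient) / (T_body - T_ambient)) / k
T_normal - T_ambient = 15.3
T_body - T_ambient = 7.4
Ratio = 2.067568
ln(ratio) = 0.726373
t = 0.726373 / 0.048 = 15.13 hours

15.13


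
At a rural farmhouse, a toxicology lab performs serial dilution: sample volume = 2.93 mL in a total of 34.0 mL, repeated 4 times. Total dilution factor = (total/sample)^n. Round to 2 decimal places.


Dilution factor calculation:
Single dilution = V_total / V_sample = 34.0 / 2.93 ≈ 11.604096
Number of dilutions = 4
Total DF = (34.0 / 2.93)^4 (full precision, rounded at the end) = 18131.98

18131.98


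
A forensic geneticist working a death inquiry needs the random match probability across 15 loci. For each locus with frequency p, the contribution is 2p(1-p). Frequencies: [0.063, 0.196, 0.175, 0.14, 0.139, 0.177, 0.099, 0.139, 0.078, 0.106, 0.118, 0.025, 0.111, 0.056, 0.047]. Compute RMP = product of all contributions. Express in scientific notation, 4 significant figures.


Computing RMP for 15 loci:
Locus 1: 2 * 0.063 * 0.937 = 0.118062
Locus 2: 2 * 0.196 * 0.804 = 0.315168
Locus 3: 2 * 0.175 * 0.825 = 0.28875
Locus 4: 2 * 0.14 * 0.86 = 0.2408
Locus 5: 2 * 0.139 * 0.861 = 0.239358
Locus 6: 2 * 0.177 * 0.823 = 0.291342
Locus 7: 2 * 0.099 * 0.901 = 0.178398
Locus 8: 2 * 0.139 * 0.861 = 0.239358
Locus 9: 2 * 0.078 * 0.922 = 0.143832
Locus 10: 2 * 0.106 * 0.894 = 0.189528
Locus 11: 2 * 0.118 * 0.882 = 0.208152
Locus 12: 2 * 0.025 * 0.975 = 0.04875
Locus 13: 2 * 0.111 * 0.889 = 0.197358
Locus 14: 2 * 0.056 * 0.944 = 0.105728
Locus 15: 2 * 0.047 * 0.953 = 0.089582
RMP = 3.984e-12

3.984e-12


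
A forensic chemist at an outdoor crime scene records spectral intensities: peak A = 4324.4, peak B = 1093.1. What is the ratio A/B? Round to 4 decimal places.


Spectral peak ratio:
Peak A = 4324.4 counts
Peak B = 1093.1 counts
Ratio = 4324.4 / 1093.1 = 3.9561

3.9561


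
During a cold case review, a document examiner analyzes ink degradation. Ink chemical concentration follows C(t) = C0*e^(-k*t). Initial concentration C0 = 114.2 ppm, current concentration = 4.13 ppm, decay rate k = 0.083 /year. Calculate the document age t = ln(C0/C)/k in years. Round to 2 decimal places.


Document age estimation:
C0/C = 114.2 / 4.13 = 27.651332
ln(C0/C) = 3.319674
t = 3.319674 / 0.083 = 40.00 years

40.00


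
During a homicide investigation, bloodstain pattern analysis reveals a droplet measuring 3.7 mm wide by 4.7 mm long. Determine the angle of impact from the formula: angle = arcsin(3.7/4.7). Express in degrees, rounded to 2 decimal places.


Blood spatter impact angle calculation:
width / length = 3.7 / 4.7 = 0.787234
angle = arcsin(0.787234)
angle = 51.93 degrees

51.93


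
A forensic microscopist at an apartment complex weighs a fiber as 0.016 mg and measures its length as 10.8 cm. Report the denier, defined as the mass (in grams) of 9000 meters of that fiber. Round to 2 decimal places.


Denier calculation:
Mass in grams = 0.016 mg / 1000 = 0.000016 g
Length in meters = 10.8 cm / 100 = 0.108 m
Linear density = mass / length = 0.000016 / 0.108 = 0.00014815 g/m
Denier = (g/m) * 9000 = 0.00014815 * 9000 = 1.33

1.33


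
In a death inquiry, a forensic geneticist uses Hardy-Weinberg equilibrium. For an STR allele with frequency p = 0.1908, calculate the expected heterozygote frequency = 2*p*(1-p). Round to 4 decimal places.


Hardy-Weinberg heterozygote frequency:
q = 1 - p = 1 - 0.1908 = 0.8092
2pq = 2 * 0.1908 * 0.8092 = 0.3088

0.3088


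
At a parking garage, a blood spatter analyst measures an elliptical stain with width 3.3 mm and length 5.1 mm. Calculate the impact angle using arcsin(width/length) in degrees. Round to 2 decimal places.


Blood spatter impact angle calculation:
width / length = 3.3 / 5.1 = 0.647059
angle = arcsin(0.647059)
angle = 40.32 degrees

40.32


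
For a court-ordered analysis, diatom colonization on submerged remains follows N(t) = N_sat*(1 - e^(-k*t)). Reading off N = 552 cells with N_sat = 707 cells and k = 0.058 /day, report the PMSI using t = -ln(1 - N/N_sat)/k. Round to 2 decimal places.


PMSI from diatom colonization curve:
N / N_sat = 552 / 707 = 0.780764
1 - N/N_sat = 0.219236
ln(1 - N/N_sat) = -1.517607
t = -ln(1 - N/N_sat) / k = -(-1.517607) / 0.058 = 26.17 days

26.17
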